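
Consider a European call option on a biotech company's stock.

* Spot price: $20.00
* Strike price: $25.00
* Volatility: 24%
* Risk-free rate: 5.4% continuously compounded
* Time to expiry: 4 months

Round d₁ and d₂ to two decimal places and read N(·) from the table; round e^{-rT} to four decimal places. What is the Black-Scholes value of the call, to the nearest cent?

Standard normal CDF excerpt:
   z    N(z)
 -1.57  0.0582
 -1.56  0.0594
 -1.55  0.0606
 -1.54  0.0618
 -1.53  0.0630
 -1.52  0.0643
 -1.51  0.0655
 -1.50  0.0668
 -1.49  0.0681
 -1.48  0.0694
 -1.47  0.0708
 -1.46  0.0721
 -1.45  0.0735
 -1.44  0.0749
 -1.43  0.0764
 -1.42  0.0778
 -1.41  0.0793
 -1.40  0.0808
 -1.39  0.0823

σ√T = 0.24·√0.3333 = 0.1386
d₁ = [ln(20/25) + (0.054 + ½·0.24²)·0.3333] / (σ√T) = (-0.2231 + 0.0276) / 0.1386 = -1.4112 which rounds to -1.41
d₂ = -1.4112 − 0.1386 = -1.5498 which rounds to -1.55
e^(−rT) = e^(−0.054·0.3333) = 0.9822
N(d₁) = N(-1.41) = 0.0793;  N(d₂) = N(-1.55) = 0.0606
C = 20·0.0793 − 25·0.9822·0.0606 = 1.5860 − 1.4880 = 0.0980

$0.10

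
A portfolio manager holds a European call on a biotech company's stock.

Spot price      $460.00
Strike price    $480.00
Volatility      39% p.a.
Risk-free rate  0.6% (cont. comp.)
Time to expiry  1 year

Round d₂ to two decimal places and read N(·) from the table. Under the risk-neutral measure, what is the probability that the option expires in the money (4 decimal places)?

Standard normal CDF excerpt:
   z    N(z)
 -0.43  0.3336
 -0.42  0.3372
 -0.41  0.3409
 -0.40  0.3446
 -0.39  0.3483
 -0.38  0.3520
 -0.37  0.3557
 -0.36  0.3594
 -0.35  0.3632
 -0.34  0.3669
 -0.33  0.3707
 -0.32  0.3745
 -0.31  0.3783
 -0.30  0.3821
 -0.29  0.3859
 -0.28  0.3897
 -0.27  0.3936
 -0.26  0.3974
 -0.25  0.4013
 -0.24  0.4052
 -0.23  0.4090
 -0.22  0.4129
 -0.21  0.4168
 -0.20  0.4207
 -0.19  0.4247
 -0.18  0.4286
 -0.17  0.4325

0.3859

σ√T = 0.39 × 1.0000 = 0.3900
d₁ = [ln(460/480) + (0.006 + 0.39²/2)·1] / 0.3900 = [-0.0426 + 0.0821] / 0.3900 = 0.1013 → 0.10
d₂ = d₁ − σ√T = 0.1013 − 0.3900 = -0.2887 → -0.29
Pr(exercise) under Q = N(d₂) = 0.3859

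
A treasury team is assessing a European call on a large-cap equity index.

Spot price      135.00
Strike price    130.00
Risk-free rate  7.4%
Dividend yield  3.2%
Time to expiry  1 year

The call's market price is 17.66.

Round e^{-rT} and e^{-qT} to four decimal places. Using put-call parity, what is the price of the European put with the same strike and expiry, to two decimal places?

7.64

exp(−qT) = exp(−0.032·1) = 0.9685;  exp(−rT) = exp(−0.074·1) = 0.9287
Put-call parity: C − P = S·e^(−qT) − K·e^(−rT) = 135·0.9685 − 130·0.9287 = 130.7475 − 120.7310 = 10.0165
P = C − (C − P) = 17.66 − (10.0165) = 7.6435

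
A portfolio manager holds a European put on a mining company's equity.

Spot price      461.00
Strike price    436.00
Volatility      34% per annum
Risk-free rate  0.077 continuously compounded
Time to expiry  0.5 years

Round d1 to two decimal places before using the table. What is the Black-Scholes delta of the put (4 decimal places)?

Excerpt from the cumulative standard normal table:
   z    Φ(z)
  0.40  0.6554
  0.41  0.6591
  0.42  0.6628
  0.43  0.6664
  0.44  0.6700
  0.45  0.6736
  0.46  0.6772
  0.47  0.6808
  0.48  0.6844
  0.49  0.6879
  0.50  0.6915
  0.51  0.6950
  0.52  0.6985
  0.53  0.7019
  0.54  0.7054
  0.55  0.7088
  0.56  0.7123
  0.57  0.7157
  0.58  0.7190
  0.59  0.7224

-0.3050

σ√T = 0.34 × 0.7071 = 0.2404
d₁ = [ln(461/436) + (0.077 + 0.34²/2)·0.5] / 0.2404 = [0.0558 + 0.0674] / 0.2404 = 0.5123 ⇒ 0.51
N(d₁) = N(0.51) = 0.6950
Δ_put = N(d₁) − 1 = 0.6950 − 1 = -0.3050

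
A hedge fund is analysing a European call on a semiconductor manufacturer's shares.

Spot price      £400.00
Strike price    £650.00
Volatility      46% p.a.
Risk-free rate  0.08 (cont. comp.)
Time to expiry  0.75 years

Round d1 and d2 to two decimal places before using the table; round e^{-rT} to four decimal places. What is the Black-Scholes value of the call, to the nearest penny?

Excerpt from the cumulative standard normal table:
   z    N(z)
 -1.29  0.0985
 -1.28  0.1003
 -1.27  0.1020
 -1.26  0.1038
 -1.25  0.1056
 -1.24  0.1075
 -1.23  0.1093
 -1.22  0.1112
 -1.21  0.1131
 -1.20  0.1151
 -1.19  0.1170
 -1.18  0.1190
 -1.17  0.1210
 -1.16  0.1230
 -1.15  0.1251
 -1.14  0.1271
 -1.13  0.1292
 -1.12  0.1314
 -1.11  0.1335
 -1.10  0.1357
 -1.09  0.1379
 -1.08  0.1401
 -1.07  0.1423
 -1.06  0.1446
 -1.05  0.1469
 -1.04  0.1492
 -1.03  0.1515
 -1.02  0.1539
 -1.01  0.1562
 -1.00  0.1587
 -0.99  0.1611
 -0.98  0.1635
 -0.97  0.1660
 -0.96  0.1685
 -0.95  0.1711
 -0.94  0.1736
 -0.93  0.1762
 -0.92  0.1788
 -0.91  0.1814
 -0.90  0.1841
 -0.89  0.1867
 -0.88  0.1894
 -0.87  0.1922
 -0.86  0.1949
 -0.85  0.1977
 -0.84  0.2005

T = 0.75;  σ√T = 0.3984
d₁ = [ln(400/650) + (0.08 + ½·0.46²)·0.75] / (σ√T) = (-0.4855 + 0.1394) / 0.3984 = -0.8689 ⇒ -0.87
d₂ = -0.8689 − 0.3984 = -1.2673 ⇒ -1.27
e^(−rT) = e^(−0.08·0.75) = 0.9418
N(d₁) = N(-0.87) = 0.1922;  N(d₂) = N(-1.27) = 0.1020
C = 400·0.1922 − 650·0.9418·0.1020 = 76.8800 − 62.4413 = 14.4387

£14.44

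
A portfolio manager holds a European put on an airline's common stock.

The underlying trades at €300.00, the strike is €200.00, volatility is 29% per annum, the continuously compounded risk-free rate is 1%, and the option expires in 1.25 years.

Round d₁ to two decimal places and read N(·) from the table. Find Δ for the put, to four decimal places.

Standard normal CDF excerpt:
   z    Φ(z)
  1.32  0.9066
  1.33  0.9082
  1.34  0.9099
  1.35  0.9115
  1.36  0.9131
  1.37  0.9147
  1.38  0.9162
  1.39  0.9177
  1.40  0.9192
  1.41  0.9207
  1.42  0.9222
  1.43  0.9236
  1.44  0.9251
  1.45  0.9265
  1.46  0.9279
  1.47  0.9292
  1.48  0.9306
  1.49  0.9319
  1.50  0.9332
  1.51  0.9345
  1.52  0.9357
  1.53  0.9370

-0.0735

σ√T = 0.29 × 1.1180 = 0.3242
d₁ = [ln(300/200) + (0.01 + 0.29²/2)·1.25] / 0.3242 = [0.4055 + 0.0651] / 0.3242 = 1.4512 ⇒ 1.45
N(d₁) = N(1.45) = 0.9265
Δ_put = N(d₁) − 1 = 0.9265 − 1 = -0.0735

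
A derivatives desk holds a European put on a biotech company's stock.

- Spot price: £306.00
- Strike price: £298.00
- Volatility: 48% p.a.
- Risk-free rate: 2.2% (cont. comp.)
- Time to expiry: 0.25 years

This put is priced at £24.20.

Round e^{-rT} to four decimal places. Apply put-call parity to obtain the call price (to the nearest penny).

exp(−rT) = exp(−0.022·0.25) = 0.9945
Put-call parity: C − P = S − K·e^(−rT) = 306 − 298·0.9945 = 306 − 296.3610 = 9.6390
C = P + (C − P) = 24.20 + (9.6390) = 33.8390

£33.84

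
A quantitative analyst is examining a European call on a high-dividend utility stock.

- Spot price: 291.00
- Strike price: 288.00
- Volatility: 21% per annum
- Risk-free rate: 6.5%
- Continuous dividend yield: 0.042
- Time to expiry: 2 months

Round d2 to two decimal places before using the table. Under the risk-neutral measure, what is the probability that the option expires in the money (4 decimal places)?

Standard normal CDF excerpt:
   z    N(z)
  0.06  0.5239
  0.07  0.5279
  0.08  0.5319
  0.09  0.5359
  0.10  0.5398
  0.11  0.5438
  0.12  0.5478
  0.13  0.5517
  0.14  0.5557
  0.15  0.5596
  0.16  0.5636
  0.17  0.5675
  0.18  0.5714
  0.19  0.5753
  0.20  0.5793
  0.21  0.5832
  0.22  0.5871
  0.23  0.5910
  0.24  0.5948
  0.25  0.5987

0.5478

T = 0.1667;  σ√T = 0.0857
d₁ = [ln(291/288) + (0.065 − 0.042 + ½·0.21²)·0.1667] / (σ√T) = (0.0104 + 0.0075) / 0.0857 = 0.2085 ⇒ 0.21
d₂ = 0.2085 − 0.0857 = 0.1227 ⇒ 0.12
Pr(exercise) under Q = N(d₂) = 0.5478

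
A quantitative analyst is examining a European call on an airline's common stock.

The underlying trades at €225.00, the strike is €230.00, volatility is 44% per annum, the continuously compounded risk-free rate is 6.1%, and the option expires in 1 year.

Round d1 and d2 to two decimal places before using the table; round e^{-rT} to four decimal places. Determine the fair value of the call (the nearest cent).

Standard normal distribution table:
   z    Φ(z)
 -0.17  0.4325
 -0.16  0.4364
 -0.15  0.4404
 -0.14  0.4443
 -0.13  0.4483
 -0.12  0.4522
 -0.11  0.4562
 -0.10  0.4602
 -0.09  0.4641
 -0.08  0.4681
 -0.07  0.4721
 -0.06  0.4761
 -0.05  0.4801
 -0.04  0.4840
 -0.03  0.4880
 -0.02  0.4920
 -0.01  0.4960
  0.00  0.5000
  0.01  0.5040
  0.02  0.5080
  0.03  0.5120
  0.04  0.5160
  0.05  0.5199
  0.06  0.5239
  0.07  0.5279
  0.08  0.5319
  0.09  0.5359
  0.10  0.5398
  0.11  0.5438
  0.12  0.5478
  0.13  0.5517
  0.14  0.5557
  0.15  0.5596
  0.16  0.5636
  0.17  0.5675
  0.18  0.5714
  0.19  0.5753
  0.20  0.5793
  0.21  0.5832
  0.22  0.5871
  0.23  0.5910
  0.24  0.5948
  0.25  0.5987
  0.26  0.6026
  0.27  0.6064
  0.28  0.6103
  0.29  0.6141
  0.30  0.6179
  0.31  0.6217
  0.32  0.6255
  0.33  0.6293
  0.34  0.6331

€42.88

σ√T = 0.44 × 1.0000 = 0.4400
d₁ = [ln(225/230) + (0.061 + 0.44²/2)·1] / 0.4400 = [-0.0220 + 0.1578] / 0.4400 = 0.3087 → 0.31
d₂ = d₁ − σ√T = 0.3087 − 0.4400 = -0.1313 → -0.13
exp(−rT) = exp(−0.061·1) = 0.9408
N(d₁) = N(0.31) = 0.6217;  N(d₂) = N(-0.13) = 0.4483
C = 225·0.6217 − 230·0.9408·0.4483 = 139.8825 − 97.0049 = 42.8776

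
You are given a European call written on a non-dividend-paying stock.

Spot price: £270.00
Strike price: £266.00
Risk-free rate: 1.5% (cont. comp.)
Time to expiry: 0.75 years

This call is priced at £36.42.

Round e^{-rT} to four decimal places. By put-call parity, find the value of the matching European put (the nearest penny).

£29.44

exp(−rT) = exp(−0.015·0.75) = 0.9888
Put-call parity: C − P = S − K·e^(−rT) = 270 − 266·0.9888 = 270 − 263.0208 = 6.9792
P = C − (C − P) = 36.42 − (6.9792) = 29.4408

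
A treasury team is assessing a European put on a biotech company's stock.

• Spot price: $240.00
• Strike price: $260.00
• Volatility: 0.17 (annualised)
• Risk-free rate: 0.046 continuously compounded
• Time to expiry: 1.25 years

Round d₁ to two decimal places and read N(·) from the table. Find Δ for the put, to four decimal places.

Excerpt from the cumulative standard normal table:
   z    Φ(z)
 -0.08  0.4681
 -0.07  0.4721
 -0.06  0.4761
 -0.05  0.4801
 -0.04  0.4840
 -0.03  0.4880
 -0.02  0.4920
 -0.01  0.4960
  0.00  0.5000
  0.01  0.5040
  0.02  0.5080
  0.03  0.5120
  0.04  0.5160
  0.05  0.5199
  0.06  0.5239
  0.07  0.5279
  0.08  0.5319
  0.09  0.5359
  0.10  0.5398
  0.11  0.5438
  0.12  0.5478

σ√T = 0.17·√1.25 = 0.1901
d₁ = [ln(240/260) + (0.046 + 0.17²/2)·1.25] / 0.1901 = [-0.0800 + 0.0756] / 0.1901 = -0.0236 ≈ -0.02
N(d₁) = N(-0.02) = 0.4920
Δ_put = N(d₁) − 1 = 0.4920 − 1 = -0.5080

-0.5080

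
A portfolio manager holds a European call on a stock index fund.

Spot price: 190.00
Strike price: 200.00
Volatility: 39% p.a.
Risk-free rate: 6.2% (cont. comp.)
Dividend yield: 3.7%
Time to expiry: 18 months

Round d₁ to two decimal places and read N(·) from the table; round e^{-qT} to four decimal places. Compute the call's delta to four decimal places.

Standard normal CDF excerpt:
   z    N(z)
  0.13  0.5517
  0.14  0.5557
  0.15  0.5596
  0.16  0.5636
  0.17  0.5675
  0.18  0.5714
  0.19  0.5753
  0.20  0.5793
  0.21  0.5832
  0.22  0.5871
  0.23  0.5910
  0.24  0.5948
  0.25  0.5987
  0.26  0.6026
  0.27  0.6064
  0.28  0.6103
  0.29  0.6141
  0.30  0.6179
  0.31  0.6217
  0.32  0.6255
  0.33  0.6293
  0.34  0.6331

T = 1.5;  σ√T = 0.4777
ln(S/K) + (r − q + σ²/2)T = ln(190/200) + (0.062 − 0.037 + 0.39²/2)·1.5 = -0.0513 + 0.1516 = 0.1003
d₁ = 0.1003 / 0.4777 = 0.2099 ⇒ 0.21
N(d₁) = N(0.21) = 0.5832
Δ_call = exp(−qT)·N(d₁) = 0.9460·0.5832 = 0.5517

0.5517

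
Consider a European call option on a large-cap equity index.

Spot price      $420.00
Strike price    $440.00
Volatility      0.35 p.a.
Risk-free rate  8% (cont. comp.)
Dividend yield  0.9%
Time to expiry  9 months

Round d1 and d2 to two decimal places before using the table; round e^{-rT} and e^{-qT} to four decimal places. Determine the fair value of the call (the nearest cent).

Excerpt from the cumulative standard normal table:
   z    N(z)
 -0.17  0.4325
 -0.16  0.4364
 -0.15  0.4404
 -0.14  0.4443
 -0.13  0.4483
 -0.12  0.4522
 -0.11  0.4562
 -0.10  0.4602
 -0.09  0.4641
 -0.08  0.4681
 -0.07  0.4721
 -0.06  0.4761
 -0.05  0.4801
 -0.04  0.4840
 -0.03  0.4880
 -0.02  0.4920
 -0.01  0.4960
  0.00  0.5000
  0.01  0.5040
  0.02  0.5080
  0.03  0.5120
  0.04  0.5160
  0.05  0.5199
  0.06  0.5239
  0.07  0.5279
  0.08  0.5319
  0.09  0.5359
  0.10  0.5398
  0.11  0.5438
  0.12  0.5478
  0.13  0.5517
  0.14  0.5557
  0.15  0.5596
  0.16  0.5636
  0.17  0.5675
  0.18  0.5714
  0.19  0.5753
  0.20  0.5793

σ√T = 0.35 × 0.8660 = 0.3031
ln(S/K) + (r − q + σ²/2)T = ln(420/440) + (0.08 − 0.009 + 0.35²/2)·0.75 = -0.0465 + 0.0992 = 0.0527
d₁ = 0.0527 / 0.3031 = 0.1738 which rounds to 0.17
d₂ = d₁ − σ√T = 0.1738 − 0.3031 = -0.1294 which rounds to -0.13
e^(−qT) = e^(−0.009·0.75) = 0.9933;  e^(−rT) = e^(−0.08·0.75) = 0.9418
N(d₁) = N(0.17) = 0.5675;  N(d₂) = N(-0.13) = 0.4483
C = 420·0.9933·0.5675 − 440·0.9418·0.4483 = 236.7531 − 185.7719 = 50.9811

$50.98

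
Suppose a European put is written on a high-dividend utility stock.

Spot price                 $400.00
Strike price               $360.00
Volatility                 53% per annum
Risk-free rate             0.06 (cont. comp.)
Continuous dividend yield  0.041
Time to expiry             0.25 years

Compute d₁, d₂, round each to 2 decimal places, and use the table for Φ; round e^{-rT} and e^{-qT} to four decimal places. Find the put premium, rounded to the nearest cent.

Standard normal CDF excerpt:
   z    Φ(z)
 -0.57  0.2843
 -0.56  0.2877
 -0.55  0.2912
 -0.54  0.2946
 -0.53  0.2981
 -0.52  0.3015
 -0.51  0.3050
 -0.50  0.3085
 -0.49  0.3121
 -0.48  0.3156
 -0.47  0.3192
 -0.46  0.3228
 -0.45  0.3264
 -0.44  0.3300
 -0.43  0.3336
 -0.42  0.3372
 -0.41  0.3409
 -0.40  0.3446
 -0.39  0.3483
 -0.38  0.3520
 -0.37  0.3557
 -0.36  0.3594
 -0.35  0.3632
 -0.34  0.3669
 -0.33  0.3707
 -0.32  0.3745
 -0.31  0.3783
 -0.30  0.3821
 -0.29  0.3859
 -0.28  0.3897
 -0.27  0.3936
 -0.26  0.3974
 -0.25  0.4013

$22.91

σ√T = 0.53·√0.25 = 0.2650
ln(S/K) + (r − q + σ²/2)T = ln(400/360) + (0.06 − 0.041 + 0.53²/2)·0.25 = 0.1054 + 0.0399 = 0.1452
d₁ = 0.1452 / 0.2650 = 0.5480 which rounds to 0.55
d₂ = d₁ − σ√T = 0.5480 − 0.2650 = 0.2830 which rounds to 0.28
exp(−qT) = exp(−0.041·0.25) = 0.9898;  exp(−rT) = exp(−0.06·0.25) = 0.9851
N(−d₂) = N(-0.28) = 0.3897;  N(−d₁) = N(-0.55) = 0.2912
P = 360·0.9851·0.3897 − 400·0.9898·0.2912 = 138.2016 − 115.2919 = 22.9097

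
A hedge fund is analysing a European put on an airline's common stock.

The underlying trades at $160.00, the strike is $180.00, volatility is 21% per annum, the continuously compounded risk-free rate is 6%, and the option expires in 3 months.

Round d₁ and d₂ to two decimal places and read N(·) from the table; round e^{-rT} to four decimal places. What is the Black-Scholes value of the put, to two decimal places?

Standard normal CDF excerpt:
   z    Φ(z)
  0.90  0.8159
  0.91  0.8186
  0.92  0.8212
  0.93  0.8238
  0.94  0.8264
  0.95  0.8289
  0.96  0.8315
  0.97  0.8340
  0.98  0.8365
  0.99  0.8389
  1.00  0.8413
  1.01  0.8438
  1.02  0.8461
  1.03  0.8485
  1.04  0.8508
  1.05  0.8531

T = 0.25;  σ√T = 0.1050
d₁ = [ln(160/180) + (0.06 + ½·0.21²)·0.25] / (σ√T) = (-0.1178 + 0.0205) / 0.1050 = -0.9264 ≈ -0.93
d₂ = -0.9264 − 0.1050 = -1.0314 ≈ -1.03
exp(−rT) = exp(−0.06·0.25) = 0.9851
P = 180·0.9851·N(1.03) − 160·N(0.93) = 180·0.9851·0.8485 − 160·0.8238 = 150.4543 − 131.8080 = 18.6463

$18.65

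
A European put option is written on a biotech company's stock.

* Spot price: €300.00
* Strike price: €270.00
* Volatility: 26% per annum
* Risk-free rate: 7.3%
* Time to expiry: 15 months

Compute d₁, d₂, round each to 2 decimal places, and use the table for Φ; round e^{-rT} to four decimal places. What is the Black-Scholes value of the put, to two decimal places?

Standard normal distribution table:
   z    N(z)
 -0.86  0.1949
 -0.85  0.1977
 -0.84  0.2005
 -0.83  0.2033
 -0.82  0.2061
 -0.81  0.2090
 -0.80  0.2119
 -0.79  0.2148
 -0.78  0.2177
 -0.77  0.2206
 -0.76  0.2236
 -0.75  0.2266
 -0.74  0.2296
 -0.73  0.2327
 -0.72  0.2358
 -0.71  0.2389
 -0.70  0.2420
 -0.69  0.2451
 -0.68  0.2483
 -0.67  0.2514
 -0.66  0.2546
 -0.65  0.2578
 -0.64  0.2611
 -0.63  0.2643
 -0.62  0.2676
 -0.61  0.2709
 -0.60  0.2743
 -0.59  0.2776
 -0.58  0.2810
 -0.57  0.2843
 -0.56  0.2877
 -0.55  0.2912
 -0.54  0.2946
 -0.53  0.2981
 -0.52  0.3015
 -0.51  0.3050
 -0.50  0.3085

€11.64

T = 1.25;  σ√T = 0.2907
d₁ = [ln(300/270) + (0.073 + 0.26²/2)·1.25] / 0.2907 = [0.1054 + 0.1335] / 0.2907 = 0.8217 which rounds to 0.82
d₂ = d₁ − σ√T = 0.8217 − 0.2907 = 0.5310 which rounds to 0.53
exp(−rT) = exp(−0.073·1.25) = 0.9128
N(−d₂) = N(-0.53) = 0.2981;  N(−d₁) = N(-0.82) = 0.2061
P = 270·0.9128·0.2981 − 300·0.2061 = 73.4685 − 61.8300 = 11.6385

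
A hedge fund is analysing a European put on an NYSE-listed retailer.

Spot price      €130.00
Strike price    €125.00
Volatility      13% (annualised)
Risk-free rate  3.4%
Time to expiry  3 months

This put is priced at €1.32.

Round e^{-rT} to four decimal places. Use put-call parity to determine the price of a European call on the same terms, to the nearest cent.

exp(−rT) = exp(−0.034·0.25) = 0.9915
Put-call parity: C − P = S − K·e^(−rT) = 130 − 125·0.9915 = 130 − 123.9375 = 6.0625
C = P + (C − P) = 1.32 + (6.0625) = 7.3825

€7.38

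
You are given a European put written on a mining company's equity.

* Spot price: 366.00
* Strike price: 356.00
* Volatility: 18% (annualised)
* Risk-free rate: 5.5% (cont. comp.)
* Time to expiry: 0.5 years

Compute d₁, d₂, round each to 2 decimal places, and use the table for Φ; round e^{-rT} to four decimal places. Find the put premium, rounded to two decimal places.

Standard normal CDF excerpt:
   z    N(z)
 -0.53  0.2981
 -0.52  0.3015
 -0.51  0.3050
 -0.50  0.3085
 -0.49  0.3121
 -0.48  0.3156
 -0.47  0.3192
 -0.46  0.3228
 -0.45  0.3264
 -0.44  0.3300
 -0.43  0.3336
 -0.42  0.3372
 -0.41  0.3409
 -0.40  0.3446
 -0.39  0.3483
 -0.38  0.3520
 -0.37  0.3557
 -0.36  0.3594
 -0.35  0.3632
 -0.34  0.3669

10.29

σ√T = 0.18 × 0.7071 = 0.1273
d₁ = [ln(366/356) + (0.055 + ½·0.18²)·0.5] / (σ√T) = (0.0277 + 0.0356) / 0.1273 = 0.4974 ≈ 0.50
d₂ = 0.4974 − 0.1273 = 0.3701 ≈ 0.37
e^(−rT) = e^(−0.055·0.5) = 0.9729
N(−d₂) = N(-0.37) = 0.3557;  N(−d₁) = N(-0.50) = 0.3085
P = 356·0.9729·0.3557 − 366·0.3085 = 123.1975 − 112.9110 = 10.2865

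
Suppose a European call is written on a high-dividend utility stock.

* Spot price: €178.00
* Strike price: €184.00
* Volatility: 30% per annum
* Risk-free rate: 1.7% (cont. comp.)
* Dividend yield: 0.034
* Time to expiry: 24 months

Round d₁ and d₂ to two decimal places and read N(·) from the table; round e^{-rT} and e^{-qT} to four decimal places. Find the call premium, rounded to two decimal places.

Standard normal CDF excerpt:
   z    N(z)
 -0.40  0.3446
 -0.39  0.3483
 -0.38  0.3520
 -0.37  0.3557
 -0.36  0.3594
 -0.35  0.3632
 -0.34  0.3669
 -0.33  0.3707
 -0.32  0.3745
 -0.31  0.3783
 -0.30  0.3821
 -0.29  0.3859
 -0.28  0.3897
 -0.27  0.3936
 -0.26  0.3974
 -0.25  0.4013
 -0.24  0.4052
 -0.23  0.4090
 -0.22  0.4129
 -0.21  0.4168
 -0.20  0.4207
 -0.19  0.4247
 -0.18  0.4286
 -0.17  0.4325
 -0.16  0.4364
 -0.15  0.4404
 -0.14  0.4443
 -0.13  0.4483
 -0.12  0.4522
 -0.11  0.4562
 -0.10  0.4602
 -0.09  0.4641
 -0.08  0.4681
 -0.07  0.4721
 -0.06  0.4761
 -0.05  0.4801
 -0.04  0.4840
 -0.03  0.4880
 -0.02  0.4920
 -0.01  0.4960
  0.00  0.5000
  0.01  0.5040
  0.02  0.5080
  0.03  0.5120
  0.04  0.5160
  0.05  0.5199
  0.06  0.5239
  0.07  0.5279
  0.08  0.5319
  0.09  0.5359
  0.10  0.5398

€23.20

T = 2;  σ√T = 0.4243
d₁ = [ln(178/184) + (0.017 − 0.034 + 0.3²/2)·2] / 0.4243 = [-0.0332 + 0.0560] / 0.4243 = 0.0539 → 0.05
d₂ = d₁ − σ√T = 0.0539 − 0.4243 = -0.3704 → -0.37
exp(−qT) = exp(−0.034·2) = 0.9343;  exp(−rT) = exp(−0.017·2) = 0.9666
N(d₁) = N(0.05) = 0.5199;  N(d₂) = N(-0.37) = 0.3557
C = 178·0.9343·0.5199 − 184·0.9666·0.3557 = 86.4622 − 63.2628 = 23.1994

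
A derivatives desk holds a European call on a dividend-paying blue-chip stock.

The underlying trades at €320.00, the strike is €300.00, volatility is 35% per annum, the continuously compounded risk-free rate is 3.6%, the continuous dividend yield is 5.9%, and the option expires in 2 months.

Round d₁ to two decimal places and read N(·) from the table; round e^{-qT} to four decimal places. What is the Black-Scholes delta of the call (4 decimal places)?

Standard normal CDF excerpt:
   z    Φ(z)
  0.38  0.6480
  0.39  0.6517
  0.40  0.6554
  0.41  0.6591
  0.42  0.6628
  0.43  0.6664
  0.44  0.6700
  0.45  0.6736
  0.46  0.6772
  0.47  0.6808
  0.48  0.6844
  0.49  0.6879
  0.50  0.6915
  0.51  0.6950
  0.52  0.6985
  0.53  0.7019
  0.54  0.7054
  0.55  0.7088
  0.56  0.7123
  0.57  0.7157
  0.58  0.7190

0.6847

T = 0.1667;  σ√T = 0.1429
d₁ = [ln(320/300) + (0.036 − 0.059 + ½·0.35²)·0.1667] / (σ√T) = (0.0645 + 0.0064) / 0.1429 = 0.4963 which rounds to 0.50
N(d₁) = N(0.50) = 0.6915
Δ_call = exp(−qT)·N(d₁) = 0.9902·0.6915 = 0.6847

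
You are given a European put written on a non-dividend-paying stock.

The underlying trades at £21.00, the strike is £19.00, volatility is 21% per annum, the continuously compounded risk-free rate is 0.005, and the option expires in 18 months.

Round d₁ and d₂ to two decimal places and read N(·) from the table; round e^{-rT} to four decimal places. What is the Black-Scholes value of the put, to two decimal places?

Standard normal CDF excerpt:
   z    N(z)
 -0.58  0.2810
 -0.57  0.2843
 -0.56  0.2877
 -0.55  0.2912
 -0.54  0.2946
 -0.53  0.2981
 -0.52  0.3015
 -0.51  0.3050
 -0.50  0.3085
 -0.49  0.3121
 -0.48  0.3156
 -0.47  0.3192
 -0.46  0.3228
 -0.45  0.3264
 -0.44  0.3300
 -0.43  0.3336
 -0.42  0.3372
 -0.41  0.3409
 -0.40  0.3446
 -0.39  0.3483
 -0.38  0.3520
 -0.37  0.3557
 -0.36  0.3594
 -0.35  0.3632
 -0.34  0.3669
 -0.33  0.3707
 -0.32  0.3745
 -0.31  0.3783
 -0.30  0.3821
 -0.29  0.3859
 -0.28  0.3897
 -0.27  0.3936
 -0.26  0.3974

£1.16

σ√T = 0.21·√1.5 = 0.2572
d₁ = [ln(21/19) + (0.005 + ½·0.21²)·1.5] / (σ√T) = (0.1001 + 0.0406) / 0.2572 = 0.5469 which rounds to 0.55
d₂ = 0.5469 − 0.2572 = 0.2897 which rounds to 0.29
e^(−rT) = e^(−0.005·1.5) = 0.9925
P = 19·0.9925·N(-0.29) − 21·N(-0.55) = 19·0.9925·0.3859 − 21·0.2912 = 7.2771 − 6.1152 = 1.1619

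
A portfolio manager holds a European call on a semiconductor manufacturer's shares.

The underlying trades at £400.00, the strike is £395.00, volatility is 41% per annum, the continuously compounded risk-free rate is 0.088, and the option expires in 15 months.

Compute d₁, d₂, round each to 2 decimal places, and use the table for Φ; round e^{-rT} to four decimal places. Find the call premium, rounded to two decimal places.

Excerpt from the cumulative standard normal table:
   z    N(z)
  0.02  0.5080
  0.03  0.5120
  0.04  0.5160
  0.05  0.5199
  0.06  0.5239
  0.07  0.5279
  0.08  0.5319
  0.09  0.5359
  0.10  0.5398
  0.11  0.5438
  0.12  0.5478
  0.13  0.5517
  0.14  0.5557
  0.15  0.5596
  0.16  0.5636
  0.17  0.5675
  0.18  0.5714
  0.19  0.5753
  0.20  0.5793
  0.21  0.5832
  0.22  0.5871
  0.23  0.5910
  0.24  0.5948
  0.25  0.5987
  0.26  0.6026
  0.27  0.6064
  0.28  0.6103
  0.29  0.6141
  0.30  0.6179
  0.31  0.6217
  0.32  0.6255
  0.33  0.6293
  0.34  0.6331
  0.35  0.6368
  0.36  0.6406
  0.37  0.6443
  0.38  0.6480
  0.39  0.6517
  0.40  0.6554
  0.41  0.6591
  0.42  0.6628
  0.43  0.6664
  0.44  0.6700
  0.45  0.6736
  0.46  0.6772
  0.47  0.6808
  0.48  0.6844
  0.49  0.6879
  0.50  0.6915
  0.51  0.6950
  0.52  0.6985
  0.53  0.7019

£94.02

σ√T = 0.41 × 1.1180 = 0.4584
d₁ = [ln(400/395) + (0.088 + 0.41²/2)·1.25] / 0.4584 = [0.0126 + 0.2151] / 0.4584 = 0.4966 ⇒ 0.50
d₂ = d₁ − σ√T = 0.4966 − 0.4584 = 0.0382 ⇒ 0.04
e^(−rT) = e^(−0.088·1.25) = 0.8958
N(d₁) = N(0.50) = 0.6915;  N(d₂) = N(0.04) = 0.5160
C = 400·0.6915 − 395·0.8958·0.5160 = 276.6000 − 182.5820 = 94.0180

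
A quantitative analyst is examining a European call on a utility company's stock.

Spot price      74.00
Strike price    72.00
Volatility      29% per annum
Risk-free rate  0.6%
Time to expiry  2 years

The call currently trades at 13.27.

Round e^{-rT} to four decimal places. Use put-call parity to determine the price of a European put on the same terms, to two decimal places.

10.41

e^(−rT) = e^(−0.006·2) = 0.9881
Put-call parity: C − P = S − K·e^(−rT) = 74 − 72·0.9881 = 74 − 71.1432 = 2.8568
P = C − (C − P) = 13.27 − (2.8568) = 10.4132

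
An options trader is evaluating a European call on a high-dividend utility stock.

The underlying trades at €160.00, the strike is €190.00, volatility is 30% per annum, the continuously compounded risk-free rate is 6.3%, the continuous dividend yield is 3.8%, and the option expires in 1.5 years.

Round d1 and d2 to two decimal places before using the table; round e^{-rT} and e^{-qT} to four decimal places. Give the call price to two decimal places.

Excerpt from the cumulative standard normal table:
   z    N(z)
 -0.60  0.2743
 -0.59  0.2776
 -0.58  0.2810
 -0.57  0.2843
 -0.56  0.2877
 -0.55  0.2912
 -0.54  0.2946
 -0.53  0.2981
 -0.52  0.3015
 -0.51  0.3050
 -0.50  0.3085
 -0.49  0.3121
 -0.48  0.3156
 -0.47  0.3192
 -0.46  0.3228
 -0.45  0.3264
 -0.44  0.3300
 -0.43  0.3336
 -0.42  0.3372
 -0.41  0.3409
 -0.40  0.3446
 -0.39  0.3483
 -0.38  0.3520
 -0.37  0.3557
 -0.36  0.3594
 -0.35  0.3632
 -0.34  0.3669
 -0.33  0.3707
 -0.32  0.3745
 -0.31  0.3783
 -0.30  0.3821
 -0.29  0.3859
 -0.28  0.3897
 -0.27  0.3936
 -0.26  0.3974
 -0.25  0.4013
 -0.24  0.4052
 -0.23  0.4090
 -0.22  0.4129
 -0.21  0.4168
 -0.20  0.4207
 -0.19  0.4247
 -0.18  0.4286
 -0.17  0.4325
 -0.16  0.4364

σ√T = 0.3 × 1.2247 = 0.3674
d₁ = [ln(160/190) + (0.063 − 0.038 + ½·0.3²)·1.5] / (σ√T) = (-0.1719 + 0.1050) / 0.3674 = -0.1819 ⇒ -0.18
d₂ = -0.1819 − 0.3674 = -0.5494 ⇒ -0.55
e^(−qT) = e^(−0.038·1.5) = 0.9446;  e^(−rT) = e^(−0.063·1.5) = 0.9098
C = 160·0.9446·N(-0.18) − 190·0.9098·N(-0.55) = 160·0.9446·0.4286 − 190·0.9098·0.2912 = 64.7769 − 50.3374 = 14.4395

€14.44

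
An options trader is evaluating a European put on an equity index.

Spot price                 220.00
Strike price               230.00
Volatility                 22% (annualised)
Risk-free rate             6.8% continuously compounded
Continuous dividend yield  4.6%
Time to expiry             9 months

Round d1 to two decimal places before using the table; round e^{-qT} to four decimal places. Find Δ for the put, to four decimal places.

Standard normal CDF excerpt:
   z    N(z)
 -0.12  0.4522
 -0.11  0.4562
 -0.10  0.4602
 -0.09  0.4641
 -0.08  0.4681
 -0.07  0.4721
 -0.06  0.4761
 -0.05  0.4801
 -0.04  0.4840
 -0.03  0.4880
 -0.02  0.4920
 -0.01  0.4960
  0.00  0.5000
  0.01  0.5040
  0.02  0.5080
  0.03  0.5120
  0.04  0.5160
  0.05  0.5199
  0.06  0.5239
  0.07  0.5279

σ√T = 0.22·√0.75 = 0.1905
d₁ = [ln(220/230) + (0.068 − 0.046 + 0.22²/2)·0.75] / 0.1905 = [-0.0445 + 0.0347] / 0.1905 = -0.0514 which rounds to -0.05
N(d₁) = N(-0.05) = 0.4801
Δ_put = exp(−qT)·(N(d₁) − 1) = 0.9661·(0.4801 − 1) = -0.5023

-0.5023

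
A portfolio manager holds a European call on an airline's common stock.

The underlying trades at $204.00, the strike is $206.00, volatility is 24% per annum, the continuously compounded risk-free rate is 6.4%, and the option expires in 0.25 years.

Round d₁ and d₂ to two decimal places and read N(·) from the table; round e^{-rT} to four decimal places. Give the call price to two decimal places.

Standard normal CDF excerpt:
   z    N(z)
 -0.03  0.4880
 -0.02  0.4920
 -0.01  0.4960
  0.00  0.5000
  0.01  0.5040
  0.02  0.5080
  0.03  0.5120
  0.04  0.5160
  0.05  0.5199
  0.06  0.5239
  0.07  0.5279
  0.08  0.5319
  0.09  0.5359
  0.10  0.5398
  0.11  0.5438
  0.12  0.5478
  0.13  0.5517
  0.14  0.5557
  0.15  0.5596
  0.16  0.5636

$10.38

σ√T = 0.24 × 0.5000 = 0.1200
d₁ = [ln(204/206) + (0.064 + 0.24²/2)·0.25] / 0.1200 = [-0.0098 + 0.0232] / 0.1200 = 0.1120 which rounds to 0.11
d₂ = d₁ − σ√T = 0.1120 − 0.1200 = -0.0080 which rounds to -0.01
exp(−rT) = exp(−0.064·0.25) = 0.9841
N(d₁) = N(0.11) = 0.5438;  N(d₂) = N(-0.01) = 0.4960
C = 204·0.5438 − 206·0.9841·0.4960 = 110.9352 − 100.5514 = 10.3838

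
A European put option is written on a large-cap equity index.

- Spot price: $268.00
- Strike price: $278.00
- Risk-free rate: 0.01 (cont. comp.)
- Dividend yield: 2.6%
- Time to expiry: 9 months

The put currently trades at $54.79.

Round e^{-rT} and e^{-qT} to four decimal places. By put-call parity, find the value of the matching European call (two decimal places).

$41.70

e^(−qT) = e^(−0.026·0.75) = 0.9807;  e^(−rT) = e^(−0.01·0.75) = 0.9925
Put-call parity: C − P = S·e^(−qT) − K·e^(−rT) = 268·0.9807 − 278·0.9925 = 262.8276 − 275.9150 = -13.0874
C = P + (C − P) = 54.79 + (-13.0874) = 41.7026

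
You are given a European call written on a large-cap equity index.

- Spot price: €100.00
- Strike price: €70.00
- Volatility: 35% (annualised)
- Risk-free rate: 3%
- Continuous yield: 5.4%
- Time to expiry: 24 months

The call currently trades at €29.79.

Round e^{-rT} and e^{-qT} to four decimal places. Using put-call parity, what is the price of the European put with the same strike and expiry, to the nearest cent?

exp(−qT) = exp(−0.054·2) = 0.8976;  exp(−rT) = exp(−0.03·2) = 0.9418
Put-call parity: C − P = S·e^(−qT) − K·e^(−rT) = 100·0.8976 − 70·0.9418 = 89.7600 − 65.9260 = 23.8340
P = C − (C − P) = 29.79 − (23.8340) = 5.9560

€5.96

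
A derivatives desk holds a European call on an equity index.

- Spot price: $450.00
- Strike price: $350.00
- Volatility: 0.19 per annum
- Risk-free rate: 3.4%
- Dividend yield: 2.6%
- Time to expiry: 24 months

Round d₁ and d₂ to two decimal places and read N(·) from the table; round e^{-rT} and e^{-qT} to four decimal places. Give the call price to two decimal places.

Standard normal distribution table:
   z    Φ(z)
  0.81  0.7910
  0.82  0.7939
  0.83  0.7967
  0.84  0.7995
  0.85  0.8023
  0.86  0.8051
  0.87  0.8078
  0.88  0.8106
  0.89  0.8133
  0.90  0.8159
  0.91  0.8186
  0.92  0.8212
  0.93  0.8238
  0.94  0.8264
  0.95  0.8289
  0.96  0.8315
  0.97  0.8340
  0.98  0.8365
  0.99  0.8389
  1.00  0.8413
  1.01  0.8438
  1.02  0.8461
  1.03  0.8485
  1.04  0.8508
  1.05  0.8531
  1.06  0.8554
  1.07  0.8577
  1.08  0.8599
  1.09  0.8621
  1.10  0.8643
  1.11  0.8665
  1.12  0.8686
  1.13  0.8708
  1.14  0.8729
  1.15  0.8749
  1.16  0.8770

σ√T = 0.19·√2 = 0.2687
ln(S/K) + (r − q + σ²/2)T = ln(450/350) + (0.034 − 0.026 + 0.19²/2)·2 = 0.2513 + 0.0521 = 0.3034
d₁ = 0.3034 / 0.2687 = 1.1292 ≈ 1.13
d₂ = d₁ − σ√T = 1.1292 − 0.2687 = 0.8605 ≈ 0.86
e^(−qT) = e^(−0.026·2) = 0.9493;  e^(−rT) = e^(−0.034·2) = 0.9343
N(d₁) = N(1.13) = 0.8708;  N(d₂) = N(0.86) = 0.8051
C = 450·0.9493·0.8708 − 350·0.9343·0.8051 = 371.9927 − 263.2717 = 108.7210

$108.72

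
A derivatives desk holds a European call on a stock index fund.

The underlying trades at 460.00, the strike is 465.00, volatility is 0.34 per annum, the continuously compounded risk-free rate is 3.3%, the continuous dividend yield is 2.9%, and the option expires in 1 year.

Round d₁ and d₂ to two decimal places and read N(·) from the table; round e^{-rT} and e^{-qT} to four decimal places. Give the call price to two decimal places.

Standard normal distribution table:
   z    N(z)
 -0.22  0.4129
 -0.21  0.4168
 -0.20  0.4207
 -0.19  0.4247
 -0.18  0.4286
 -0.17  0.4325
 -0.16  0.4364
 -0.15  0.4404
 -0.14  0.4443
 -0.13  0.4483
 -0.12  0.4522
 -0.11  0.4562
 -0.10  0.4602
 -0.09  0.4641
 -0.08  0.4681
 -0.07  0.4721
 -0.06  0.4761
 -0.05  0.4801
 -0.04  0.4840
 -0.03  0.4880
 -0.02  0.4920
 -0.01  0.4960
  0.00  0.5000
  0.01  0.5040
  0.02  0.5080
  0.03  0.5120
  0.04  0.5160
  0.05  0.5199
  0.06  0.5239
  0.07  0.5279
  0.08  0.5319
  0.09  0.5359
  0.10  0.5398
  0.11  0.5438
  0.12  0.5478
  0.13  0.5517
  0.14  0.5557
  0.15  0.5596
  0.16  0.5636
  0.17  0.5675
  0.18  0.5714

58.99

σ√T = 0.34·√1 = 0.3400
ln(S/K) + (r − q + σ²/2)T = ln(460/465) + (0.033 − 0.029 + 0.34²/2)·1 = -0.0108 + 0.0618 = 0.0510
d₁ = 0.0510 / 0.3400 = 0.1500 ⇒ 0.15
d₂ = d₁ − σ√T = 0.1500 − 0.3400 = -0.1900 ⇒ -0.19
exp(−qT) = exp(−0.029·1) = 0.9714;  exp(−rT) = exp(−0.033·1) = 0.9675
C = 460·0.9714·N(0.15) − 465·0.9675·N(-0.19) = 460·0.9714·0.5596 − 465·0.9675·0.4247 = 250.0539 − 191.0672 = 58.9867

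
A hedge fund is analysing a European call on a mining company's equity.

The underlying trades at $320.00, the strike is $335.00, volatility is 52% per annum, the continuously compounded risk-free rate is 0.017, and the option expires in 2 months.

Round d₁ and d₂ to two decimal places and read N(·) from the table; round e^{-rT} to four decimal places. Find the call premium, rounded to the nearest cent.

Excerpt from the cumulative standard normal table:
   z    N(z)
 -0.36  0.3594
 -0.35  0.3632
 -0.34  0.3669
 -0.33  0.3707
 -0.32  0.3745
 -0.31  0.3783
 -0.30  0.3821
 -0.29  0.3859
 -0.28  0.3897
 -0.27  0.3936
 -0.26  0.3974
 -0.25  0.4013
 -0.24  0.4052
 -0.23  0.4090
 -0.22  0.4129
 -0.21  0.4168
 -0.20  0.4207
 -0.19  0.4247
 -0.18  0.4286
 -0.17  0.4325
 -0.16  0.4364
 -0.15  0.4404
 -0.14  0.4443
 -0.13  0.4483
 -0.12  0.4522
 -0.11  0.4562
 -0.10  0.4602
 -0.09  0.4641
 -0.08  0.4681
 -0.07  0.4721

σ√T = 0.52 × 0.4082 = 0.2123
d₁ = [ln(320/335) + (0.017 + 0.52²/2)·0.1667] / 0.2123 = [-0.0458 + 0.0254] / 0.2123 = -0.0963 ⇒ -0.10
d₂ = d₁ − σ√T = -0.0963 − 0.2123 = -0.3086 ⇒ -0.31
e^(−rT) = e^(−0.017·0.1667) = 0.9972
N(d₁) = N(-0.10) = 0.4602;  N(d₂) = N(-0.31) = 0.3783
C = 320·0.4602 − 335·0.9972·0.3783 = 147.2640 − 126.3757 = 20.8883

$20.89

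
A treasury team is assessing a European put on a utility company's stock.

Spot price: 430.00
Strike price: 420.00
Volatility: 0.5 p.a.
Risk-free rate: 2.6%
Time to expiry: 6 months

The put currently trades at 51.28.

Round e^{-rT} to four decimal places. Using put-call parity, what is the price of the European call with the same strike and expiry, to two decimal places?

66.70

e^(−rT) = e^(−0.026·0.5) = 0.9871
Put-call parity: C − P = S − K·e^(−rT) = 430 − 420·0.9871 = 430 − 414.5820 = 15.4180
C = P + (C − P) = 51.28 + (15.4180) = 66.6980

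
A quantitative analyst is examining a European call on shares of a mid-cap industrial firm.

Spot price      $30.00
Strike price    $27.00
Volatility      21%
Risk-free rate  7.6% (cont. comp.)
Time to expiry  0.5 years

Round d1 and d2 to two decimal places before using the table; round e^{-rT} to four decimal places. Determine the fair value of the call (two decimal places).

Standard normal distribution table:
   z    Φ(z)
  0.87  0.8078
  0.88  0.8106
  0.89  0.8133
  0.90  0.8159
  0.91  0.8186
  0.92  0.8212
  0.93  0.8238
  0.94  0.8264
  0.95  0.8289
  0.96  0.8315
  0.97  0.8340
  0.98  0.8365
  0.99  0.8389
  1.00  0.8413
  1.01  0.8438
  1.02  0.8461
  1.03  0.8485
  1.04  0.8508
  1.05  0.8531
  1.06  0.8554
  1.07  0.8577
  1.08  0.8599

σ√T = 0.21·√0.5 = 0.1485
d₁ = [ln(30/27) + (0.076 + 0.21²/2)·0.5] / 0.1485 = [0.1054 + 0.0490] / 0.1485 = 1.0397 → 1.04
d₂ = d₁ − σ√T = 1.0397 − 0.1485 = 0.8912 → 0.89
exp(−rT) = exp(−0.076·0.5) = 0.9627
N(d₁) = N(1.04) = 0.8508;  N(d₂) = N(0.89) = 0.8133
C = 30·0.8508 − 27·0.9627·0.8133 = 25.5240 − 21.1400 = 4.3840

$4.38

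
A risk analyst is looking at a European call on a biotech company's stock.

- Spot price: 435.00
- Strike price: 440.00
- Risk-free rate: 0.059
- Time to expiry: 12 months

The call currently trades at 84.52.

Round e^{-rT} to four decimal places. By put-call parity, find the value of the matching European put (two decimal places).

exp(−rT) = exp(−0.059·1) = 0.9427
Put-call parity: C − P = S − K·e^(−rT) = 435 − 440·0.9427 = 435 − 414.7880 = 20.2120
P = C − (C − P) = 84.52 − (20.2120) = 64.3080

64.31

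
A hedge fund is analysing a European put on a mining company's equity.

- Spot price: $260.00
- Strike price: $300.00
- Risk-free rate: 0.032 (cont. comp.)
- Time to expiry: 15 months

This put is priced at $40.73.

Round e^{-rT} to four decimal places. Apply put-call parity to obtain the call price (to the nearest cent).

$12.49

exp(−rT) = exp(−0.032·1.25) = 0.9608
Put-call parity: C − P = S − K·e^(−rT) = 260 − 300·0.9608 = 260 − 288.2400 = -28.2400
C = P + (C − P) = 40.73 + (-28.2400) = 12.4900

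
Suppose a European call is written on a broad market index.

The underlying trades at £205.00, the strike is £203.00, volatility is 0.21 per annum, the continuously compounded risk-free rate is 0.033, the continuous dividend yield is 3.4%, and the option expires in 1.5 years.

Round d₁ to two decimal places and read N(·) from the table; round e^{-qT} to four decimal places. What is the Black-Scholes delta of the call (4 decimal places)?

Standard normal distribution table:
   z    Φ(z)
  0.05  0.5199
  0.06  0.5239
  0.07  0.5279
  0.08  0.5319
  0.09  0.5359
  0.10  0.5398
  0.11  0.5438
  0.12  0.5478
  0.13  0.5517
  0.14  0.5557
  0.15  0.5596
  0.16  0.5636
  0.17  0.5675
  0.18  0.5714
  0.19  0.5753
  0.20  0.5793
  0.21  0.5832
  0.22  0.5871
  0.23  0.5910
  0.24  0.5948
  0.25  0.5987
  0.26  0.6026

T = 1.5;  σ√T = 0.2572
d₁ = [ln(205/203) + (0.033 − 0.034 + ½·0.21²)·1.5] / (σ√T) = (0.0098 + 0.0316) / 0.2572 = 0.1609 which rounds to 0.16
N(d₁) = N(0.16) = 0.5636
Δ_call = exp(−qT)·N(d₁) = 0.9503·0.5636 = 0.5356

0.5356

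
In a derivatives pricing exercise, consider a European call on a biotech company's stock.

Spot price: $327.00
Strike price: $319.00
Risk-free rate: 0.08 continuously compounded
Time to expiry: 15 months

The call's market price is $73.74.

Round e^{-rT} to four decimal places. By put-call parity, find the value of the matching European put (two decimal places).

$35.37

exp(−rT) = exp(−0.08·1.25) = 0.9048
Put-call parity: C − P = S − K·e^(−rT) = 327 − 319·0.9048 = 327 − 288.6312 = 38.3688
P = C − (C − P) = 73.74 − (38.3688) = 35.3712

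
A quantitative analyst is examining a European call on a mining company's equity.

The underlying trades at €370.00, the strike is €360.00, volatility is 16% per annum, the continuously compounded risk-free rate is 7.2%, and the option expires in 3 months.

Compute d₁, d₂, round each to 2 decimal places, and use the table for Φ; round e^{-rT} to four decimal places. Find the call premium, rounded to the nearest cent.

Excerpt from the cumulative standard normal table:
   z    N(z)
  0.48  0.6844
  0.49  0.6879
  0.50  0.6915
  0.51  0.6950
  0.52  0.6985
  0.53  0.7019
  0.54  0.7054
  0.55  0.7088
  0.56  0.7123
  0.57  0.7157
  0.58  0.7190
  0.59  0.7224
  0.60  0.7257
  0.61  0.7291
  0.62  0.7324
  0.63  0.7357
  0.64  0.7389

€21.58

σ√T = 0.16·√0.25 = 0.0800
d₁ = [ln(370/360) + (0.072 + 0.16²/2)·0.25] / 0.0800 = [0.0274 + 0.0212] / 0.0800 = 0.6075 ≈ 0.61
d₂ = d₁ − σ√T = 0.6075 − 0.0800 = 0.5275 ≈ 0.53
e^(−rT) = e^(−0.072·0.25) = 0.9822
N(d₁) = N(0.61) = 0.7291;  N(d₂) = N(0.53) = 0.7019
C = 370·0.7291 − 360·0.9822·0.7019 = 269.7670 − 248.1862 = 21.5808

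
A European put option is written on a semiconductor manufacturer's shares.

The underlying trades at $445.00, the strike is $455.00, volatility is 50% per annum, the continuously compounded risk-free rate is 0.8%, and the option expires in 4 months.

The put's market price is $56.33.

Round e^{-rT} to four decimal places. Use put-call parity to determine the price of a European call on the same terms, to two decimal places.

$47.56

exp(−rT) = exp(−0.008·0.3333) = 0.9973
Put-call parity: C − P = S − K·e^(−rT) = 445 − 455·0.9973 = 445 − 453.7715 = -8.7715
C = P + (C − P) = 56.33 + (-8.7715) = 47.5585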